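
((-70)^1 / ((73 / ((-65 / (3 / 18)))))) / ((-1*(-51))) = 9100 / 1241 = 7.33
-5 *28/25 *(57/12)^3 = -48013/80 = -600.16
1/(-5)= -1/5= -0.20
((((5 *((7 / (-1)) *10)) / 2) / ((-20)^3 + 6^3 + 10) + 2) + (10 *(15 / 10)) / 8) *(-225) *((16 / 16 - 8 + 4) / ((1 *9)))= 9089775 / 31096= 292.31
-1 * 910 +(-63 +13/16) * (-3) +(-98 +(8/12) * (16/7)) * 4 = -372739/336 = -1109.34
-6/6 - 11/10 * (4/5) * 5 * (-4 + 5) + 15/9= -56/15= -3.73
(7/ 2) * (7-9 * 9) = -259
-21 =-21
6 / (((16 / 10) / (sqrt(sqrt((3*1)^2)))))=15*sqrt(3) / 4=6.50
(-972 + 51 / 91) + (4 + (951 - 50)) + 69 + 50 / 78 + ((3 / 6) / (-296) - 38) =-5624273 / 161616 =-34.80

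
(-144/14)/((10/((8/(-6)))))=48/35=1.37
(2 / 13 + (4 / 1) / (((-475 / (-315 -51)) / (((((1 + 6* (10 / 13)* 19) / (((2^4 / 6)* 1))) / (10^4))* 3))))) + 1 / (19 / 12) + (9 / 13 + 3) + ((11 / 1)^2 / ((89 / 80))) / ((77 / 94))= 406261736261 / 2959250000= 137.29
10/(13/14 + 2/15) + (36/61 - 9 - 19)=-244756/13603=-17.99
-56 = -56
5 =5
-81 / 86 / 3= -27 / 86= -0.31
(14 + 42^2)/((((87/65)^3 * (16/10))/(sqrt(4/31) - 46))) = -28076286875/1317006 + 1220708125 * sqrt(31)/40827186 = -21151.80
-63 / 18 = -7 / 2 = -3.50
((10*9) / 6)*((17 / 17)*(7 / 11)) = 105 / 11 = 9.55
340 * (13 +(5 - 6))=4080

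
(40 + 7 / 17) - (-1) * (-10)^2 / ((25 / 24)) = 2319 / 17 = 136.41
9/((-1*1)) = -9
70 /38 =35 /19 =1.84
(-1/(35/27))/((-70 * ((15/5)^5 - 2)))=27/590450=0.00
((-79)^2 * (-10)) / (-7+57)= -6241 / 5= -1248.20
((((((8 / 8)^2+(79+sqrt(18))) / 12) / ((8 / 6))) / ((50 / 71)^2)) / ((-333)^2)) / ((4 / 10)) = 5041 * sqrt(2) / 591408000+5041 / 22177800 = 0.00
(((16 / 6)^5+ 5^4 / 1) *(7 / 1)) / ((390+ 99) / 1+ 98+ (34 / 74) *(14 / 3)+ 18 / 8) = 191290148 / 21268899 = 8.99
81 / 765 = 9 / 85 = 0.11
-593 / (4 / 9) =-5337 / 4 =-1334.25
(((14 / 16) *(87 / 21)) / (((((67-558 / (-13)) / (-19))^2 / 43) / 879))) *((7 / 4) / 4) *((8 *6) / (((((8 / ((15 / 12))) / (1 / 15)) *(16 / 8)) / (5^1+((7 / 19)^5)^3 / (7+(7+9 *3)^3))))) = 120914450099553000805561074807561 / 54012632443022141333148132944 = 2238.63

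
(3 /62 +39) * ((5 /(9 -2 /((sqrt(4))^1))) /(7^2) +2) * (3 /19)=5730507 /461776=12.41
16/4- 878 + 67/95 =-873.29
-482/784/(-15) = 0.04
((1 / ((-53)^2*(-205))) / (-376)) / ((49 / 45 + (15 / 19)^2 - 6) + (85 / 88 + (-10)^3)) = -35739 / 7763832336331529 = -0.00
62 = 62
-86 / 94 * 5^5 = -134375 / 47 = -2859.04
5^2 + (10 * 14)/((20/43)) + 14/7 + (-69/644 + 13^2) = 13913/28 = 496.89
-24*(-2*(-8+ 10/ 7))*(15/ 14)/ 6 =-2760/ 49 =-56.33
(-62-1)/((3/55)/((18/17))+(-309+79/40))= 16632/81041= 0.21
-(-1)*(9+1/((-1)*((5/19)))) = 26/5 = 5.20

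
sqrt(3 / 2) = sqrt(6) / 2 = 1.22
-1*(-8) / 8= 1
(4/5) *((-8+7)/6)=-2/15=-0.13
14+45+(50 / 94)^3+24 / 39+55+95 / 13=164762580 / 1349699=122.07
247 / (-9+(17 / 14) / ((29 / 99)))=-100282 / 1971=-50.88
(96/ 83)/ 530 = 48/ 21995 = 0.00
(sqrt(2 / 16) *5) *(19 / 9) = 95 *sqrt(2) / 36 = 3.73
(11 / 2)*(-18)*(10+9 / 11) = -1071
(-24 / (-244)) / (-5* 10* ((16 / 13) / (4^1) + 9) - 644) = -39 / 439871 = -0.00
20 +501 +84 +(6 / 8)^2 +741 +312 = 26537 / 16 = 1658.56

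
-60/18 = -10/3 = -3.33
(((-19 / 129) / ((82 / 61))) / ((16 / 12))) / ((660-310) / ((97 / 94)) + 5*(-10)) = -112423 / 395617200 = -0.00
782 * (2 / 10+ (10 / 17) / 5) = 1242 / 5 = 248.40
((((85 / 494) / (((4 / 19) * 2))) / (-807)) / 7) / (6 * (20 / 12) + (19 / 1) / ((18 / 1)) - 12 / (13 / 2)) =-51 / 6492584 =-0.00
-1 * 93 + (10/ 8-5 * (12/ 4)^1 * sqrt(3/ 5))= -367/ 4-3 * sqrt(15)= -103.37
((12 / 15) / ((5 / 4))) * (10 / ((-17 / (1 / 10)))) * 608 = -9728 / 425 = -22.89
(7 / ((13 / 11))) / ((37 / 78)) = 462 / 37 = 12.49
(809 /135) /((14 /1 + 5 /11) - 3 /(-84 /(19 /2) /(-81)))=-498344 /1083375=-0.46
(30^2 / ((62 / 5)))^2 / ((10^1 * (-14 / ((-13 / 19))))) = 3290625 / 127813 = 25.75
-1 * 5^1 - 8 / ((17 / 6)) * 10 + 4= -497 / 17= -29.24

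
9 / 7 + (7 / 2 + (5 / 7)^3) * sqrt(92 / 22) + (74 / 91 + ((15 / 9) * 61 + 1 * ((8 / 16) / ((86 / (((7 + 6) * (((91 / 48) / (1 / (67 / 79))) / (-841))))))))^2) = 241 * sqrt(506) / 686 + 283055143512050846848627 / 27379589661379178496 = 10346.08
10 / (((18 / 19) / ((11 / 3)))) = 1045 / 27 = 38.70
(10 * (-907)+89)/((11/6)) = -53886/11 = -4898.73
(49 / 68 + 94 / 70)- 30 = -66489 / 2380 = -27.94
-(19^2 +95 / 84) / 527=-30419 / 44268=-0.69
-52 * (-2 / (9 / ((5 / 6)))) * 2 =520 / 27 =19.26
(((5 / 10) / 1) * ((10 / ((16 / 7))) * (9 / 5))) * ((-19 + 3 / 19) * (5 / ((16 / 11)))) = -620235 / 2432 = -255.03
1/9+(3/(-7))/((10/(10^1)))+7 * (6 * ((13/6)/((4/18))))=51557/126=409.18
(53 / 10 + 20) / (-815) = -253 / 8150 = -0.03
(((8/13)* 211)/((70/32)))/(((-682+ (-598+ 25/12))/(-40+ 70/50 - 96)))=218116608/34887125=6.25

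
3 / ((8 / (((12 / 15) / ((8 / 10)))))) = 3 / 8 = 0.38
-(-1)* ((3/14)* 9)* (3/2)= 81/28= 2.89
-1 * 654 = -654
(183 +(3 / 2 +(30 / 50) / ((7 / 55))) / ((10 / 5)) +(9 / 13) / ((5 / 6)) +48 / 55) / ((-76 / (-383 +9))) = 63919473 / 69160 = 924.23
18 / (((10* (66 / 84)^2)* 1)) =1764 / 605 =2.92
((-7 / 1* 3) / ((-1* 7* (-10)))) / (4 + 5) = -1 / 30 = -0.03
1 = 1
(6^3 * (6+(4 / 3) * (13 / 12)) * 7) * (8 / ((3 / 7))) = 210112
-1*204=-204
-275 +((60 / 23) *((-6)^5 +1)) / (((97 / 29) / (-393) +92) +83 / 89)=-534677626775 / 1083943471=-493.27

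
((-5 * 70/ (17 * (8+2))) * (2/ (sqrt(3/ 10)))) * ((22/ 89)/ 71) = -1540 * sqrt(30)/ 322269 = -0.03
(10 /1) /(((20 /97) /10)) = 485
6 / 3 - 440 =-438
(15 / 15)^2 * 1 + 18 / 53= 71 / 53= 1.34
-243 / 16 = -15.19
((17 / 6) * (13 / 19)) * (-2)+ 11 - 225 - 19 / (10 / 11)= -136103 / 570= -238.78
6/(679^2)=6/461041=0.00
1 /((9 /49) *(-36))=-0.15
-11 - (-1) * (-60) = -71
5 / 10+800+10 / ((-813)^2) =1058211389 / 1321938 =800.50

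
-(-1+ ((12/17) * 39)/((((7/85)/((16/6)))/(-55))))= 343207/7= 49029.57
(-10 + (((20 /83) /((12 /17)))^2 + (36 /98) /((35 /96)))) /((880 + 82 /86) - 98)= -40582907521 /3579869848905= -0.01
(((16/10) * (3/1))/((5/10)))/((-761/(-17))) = 816/3805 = 0.21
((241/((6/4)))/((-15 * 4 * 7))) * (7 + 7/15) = -1928/675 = -2.86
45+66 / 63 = 967 / 21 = 46.05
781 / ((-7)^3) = -781 / 343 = -2.28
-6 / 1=-6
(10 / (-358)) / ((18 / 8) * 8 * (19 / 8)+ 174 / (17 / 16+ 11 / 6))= -0.00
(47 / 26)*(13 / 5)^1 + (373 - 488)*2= -2253 / 10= -225.30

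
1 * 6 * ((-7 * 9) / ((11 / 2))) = -756 / 11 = -68.73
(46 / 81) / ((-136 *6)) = -23 / 33048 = -0.00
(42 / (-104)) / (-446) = 21 / 23192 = 0.00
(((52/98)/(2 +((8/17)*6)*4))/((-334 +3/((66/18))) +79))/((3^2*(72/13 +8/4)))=-0.00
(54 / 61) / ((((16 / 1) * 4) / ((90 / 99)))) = 0.01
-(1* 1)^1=-1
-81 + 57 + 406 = 382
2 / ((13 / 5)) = 10 / 13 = 0.77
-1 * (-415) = 415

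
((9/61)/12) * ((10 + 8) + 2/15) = 68/305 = 0.22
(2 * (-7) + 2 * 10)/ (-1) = -6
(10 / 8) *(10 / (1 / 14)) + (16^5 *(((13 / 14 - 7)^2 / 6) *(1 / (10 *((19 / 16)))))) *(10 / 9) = 15156322175 / 25137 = 602948.73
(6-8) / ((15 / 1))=-2 / 15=-0.13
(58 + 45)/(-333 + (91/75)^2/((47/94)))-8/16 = -3015313/3713126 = -0.81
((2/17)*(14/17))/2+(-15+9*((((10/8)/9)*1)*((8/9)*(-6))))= -21.62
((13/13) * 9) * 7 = 63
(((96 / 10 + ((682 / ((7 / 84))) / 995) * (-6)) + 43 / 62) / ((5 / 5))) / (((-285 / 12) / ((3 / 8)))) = 7228317 / 11721100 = 0.62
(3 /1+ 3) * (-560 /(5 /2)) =-1344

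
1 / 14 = 0.07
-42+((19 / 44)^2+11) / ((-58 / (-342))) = 23.96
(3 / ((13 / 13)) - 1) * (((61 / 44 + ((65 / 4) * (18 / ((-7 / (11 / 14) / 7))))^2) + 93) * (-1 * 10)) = -2281577315 / 2156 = -1058245.51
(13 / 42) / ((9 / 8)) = 52 / 189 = 0.28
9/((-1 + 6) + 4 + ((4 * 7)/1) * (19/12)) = 27/160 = 0.17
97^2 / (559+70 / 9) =84681 / 5101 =16.60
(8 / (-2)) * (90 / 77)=-4.68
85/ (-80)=-17/ 16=-1.06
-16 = -16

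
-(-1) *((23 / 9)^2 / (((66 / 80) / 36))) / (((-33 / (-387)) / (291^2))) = 34244243680 / 121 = 283010278.35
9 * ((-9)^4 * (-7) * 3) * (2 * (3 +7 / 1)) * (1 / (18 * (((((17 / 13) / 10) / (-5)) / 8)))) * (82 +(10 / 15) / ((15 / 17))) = 592911446400 / 17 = 34877143905.88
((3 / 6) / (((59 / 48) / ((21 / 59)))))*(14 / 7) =1008 / 3481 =0.29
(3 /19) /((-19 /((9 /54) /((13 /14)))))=-7 /4693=-0.00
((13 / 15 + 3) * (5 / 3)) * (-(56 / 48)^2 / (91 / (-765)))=17255 / 234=73.74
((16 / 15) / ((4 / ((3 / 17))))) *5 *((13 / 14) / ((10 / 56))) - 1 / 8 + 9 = 6867 / 680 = 10.10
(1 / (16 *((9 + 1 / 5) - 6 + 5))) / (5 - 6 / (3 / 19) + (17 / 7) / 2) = -7 / 29192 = -0.00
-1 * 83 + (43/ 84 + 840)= 63631/ 84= 757.51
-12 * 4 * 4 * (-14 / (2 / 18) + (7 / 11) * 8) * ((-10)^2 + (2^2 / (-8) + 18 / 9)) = 25919040 / 11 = 2356276.36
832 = 832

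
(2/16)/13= 1/104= 0.01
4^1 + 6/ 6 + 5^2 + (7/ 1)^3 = 373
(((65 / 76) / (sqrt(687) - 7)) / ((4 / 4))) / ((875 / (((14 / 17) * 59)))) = 5369 / 10303700 + 767 * sqrt(687) / 10303700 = 0.00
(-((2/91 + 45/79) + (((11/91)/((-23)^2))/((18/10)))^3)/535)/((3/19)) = -72214816617088934002/10311476335426677865545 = -0.01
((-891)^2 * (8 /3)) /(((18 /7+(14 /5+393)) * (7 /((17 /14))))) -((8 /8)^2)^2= 89875579 /97601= 920.85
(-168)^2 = 28224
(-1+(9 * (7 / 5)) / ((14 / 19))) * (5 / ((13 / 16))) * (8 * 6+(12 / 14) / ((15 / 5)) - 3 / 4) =61226 / 13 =4709.69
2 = 2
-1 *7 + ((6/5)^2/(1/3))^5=14624921393/9765625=1497.59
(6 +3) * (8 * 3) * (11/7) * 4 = 9504/7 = 1357.71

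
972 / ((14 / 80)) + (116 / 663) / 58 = 25777454 / 4641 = 5554.29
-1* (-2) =2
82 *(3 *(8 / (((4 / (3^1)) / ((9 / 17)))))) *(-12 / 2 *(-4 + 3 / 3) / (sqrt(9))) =79704 / 17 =4688.47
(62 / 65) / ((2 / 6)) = 186 / 65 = 2.86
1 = 1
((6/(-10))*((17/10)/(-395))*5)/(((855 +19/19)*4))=0.00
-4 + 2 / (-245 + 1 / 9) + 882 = 967547 / 1102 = 877.99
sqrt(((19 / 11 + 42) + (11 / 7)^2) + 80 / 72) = sqrt(2524390) / 231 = 6.88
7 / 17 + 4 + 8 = 211 / 17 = 12.41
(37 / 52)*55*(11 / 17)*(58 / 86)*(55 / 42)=35704075 / 1596504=22.36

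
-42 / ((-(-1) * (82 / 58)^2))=-35322 / 1681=-21.01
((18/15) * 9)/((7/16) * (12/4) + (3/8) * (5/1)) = 288/85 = 3.39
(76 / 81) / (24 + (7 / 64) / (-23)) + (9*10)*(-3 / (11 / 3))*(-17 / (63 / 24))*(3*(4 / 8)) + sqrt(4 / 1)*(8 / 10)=3778589104 / 5270265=716.96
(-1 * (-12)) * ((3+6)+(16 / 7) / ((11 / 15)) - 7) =4728 / 77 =61.40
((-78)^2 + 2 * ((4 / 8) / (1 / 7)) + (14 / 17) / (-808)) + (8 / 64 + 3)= 83708887 / 13736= 6094.12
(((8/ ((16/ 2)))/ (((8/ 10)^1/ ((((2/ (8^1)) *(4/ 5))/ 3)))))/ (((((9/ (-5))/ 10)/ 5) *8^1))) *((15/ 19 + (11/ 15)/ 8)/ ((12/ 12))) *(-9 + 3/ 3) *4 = 50225/ 6156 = 8.16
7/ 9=0.78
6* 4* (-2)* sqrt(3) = -48* sqrt(3) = -83.14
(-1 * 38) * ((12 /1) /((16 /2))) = -57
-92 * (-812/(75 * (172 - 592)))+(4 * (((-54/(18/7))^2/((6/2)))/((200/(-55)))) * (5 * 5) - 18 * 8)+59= -9292211/2250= -4129.87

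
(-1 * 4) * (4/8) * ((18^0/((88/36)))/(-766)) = 9/8426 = 0.00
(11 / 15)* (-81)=-59.40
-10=-10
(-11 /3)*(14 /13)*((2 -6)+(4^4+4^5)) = -196504 /39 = -5038.56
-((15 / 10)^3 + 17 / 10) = -203 / 40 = -5.08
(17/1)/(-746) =-17/746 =-0.02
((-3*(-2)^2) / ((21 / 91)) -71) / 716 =-123 / 716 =-0.17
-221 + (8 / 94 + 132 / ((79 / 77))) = -342549 / 3713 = -92.26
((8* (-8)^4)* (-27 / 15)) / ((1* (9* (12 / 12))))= -32768 / 5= -6553.60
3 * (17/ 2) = 51/ 2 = 25.50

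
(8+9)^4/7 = 83521/7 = 11931.57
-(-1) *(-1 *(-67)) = 67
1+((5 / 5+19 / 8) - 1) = 27 / 8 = 3.38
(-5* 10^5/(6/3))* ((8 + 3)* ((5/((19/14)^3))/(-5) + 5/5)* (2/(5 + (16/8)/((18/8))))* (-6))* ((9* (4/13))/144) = 305538750000/4725851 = 64652.64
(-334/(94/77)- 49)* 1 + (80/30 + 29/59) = -2657401/8319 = -319.44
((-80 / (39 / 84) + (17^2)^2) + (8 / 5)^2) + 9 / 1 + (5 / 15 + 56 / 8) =81283396 / 975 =83367.59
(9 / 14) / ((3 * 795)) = 1 / 3710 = 0.00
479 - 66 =413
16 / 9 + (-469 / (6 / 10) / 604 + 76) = 415765 / 5436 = 76.48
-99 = -99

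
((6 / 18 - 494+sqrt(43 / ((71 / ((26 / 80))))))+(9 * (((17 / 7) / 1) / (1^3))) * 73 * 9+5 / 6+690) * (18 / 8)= 9 * sqrt(396890) / 5680+1834221 / 56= 32754.94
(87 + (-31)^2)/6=174.67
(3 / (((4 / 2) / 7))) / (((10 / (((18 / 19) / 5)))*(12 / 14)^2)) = 1029 / 3800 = 0.27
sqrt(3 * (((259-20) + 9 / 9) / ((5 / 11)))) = 12 * sqrt(11) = 39.80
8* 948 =7584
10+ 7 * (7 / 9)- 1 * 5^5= -27986 / 9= -3109.56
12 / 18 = 2 / 3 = 0.67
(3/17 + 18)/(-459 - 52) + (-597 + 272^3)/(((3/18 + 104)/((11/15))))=3845795803189/27146875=141666.24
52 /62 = 26 /31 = 0.84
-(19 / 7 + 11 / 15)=-362 / 105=-3.45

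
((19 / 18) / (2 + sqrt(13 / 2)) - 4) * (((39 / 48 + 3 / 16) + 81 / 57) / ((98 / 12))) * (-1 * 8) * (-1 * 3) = -26.81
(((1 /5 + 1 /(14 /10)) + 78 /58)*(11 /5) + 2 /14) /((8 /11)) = 71357 /10150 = 7.03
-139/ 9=-15.44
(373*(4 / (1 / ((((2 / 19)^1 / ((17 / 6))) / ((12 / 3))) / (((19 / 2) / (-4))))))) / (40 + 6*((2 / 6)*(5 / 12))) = -214848 / 1503565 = -0.14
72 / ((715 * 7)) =72 / 5005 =0.01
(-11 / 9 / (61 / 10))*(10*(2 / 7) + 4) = -1760 / 1281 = -1.37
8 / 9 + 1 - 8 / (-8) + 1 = 35 / 9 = 3.89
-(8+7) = -15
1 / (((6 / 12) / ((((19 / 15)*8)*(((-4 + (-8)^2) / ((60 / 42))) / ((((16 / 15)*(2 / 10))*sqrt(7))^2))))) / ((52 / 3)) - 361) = -92625 / 33437623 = -0.00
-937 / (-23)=937 / 23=40.74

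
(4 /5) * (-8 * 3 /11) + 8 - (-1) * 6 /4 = 853 /110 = 7.75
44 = 44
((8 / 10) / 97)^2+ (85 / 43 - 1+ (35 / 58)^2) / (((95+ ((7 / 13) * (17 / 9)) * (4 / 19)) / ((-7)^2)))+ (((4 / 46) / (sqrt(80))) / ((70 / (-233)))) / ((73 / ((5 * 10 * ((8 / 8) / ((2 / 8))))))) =4970278441459277 / 7201927805488700 - 466 * sqrt(5) / 11753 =0.60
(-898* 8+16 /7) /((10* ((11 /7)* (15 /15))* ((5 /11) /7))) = -175952 /25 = -7038.08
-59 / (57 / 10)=-590 / 57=-10.35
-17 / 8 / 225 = -17 / 1800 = -0.01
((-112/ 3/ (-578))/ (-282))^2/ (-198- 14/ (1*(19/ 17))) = -931/ 3736082252250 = -0.00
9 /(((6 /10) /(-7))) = -105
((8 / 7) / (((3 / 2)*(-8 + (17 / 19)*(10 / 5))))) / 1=-152 / 1239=-0.12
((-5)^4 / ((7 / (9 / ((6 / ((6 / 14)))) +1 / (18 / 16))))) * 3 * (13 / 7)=1568125 / 2058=761.97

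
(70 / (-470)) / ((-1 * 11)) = 0.01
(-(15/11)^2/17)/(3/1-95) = 225/189244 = 0.00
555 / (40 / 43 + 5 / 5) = 287.53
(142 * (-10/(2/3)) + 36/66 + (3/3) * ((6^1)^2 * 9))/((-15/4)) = 5296/11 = 481.45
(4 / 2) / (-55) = -2 / 55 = -0.04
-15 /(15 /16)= -16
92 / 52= 23 / 13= 1.77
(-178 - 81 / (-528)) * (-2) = 31301 / 88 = 355.69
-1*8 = -8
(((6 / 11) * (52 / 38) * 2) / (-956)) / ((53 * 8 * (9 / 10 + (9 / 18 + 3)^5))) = -1560 / 222855737137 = -0.00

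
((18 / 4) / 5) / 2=9 / 20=0.45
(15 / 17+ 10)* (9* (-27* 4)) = -179820 / 17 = -10577.65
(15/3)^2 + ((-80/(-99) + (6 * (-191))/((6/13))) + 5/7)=-1702339/693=-2456.48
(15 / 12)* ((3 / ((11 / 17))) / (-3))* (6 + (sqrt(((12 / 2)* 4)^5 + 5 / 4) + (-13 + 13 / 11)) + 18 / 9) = 1785 / 242 - 85* sqrt(31850501) / 88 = -5443.85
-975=-975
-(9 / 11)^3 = -729 / 1331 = -0.55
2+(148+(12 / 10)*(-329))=-1224 / 5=-244.80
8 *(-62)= -496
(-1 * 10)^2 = 100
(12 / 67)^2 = 144 / 4489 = 0.03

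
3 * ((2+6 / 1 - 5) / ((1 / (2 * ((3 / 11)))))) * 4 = 216 / 11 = 19.64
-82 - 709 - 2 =-793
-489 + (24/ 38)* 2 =-9267/ 19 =-487.74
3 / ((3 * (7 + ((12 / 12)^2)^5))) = 1 / 8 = 0.12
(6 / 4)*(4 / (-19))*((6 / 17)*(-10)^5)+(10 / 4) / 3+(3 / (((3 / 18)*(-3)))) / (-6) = 21603553 / 1938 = 11147.34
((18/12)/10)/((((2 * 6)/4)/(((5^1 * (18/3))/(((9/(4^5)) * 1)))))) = 512/3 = 170.67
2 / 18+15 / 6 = 47 / 18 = 2.61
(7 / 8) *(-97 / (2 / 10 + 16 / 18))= -4365 / 56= -77.95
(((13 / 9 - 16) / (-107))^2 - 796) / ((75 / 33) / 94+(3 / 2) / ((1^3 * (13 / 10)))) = -675.69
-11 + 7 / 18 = -191 / 18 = -10.61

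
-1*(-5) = 5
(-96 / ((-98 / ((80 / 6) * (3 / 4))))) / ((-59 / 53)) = -25440 / 2891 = -8.80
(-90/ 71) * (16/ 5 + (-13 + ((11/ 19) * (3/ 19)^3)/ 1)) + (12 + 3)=253708257/ 9252791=27.42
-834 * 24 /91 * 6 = -120096 /91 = -1319.74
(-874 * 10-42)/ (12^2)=-4391/ 72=-60.99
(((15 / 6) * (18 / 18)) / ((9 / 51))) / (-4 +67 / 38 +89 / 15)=8075 / 2107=3.83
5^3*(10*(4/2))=2500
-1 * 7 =-7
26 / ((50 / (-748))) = -9724 / 25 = -388.96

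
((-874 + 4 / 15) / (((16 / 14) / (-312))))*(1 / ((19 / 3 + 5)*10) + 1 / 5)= 42338933 / 850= 49810.51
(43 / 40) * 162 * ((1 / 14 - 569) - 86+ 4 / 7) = -31907763 / 280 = -113956.30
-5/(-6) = 5/6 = 0.83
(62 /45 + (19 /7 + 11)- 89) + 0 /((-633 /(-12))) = -23281 /315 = -73.91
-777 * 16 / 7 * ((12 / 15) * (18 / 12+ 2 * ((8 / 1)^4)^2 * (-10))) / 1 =2383706838624 / 5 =476741367724.80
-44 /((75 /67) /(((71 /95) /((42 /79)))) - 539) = 16535332 /202258567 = 0.08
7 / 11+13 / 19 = 1.32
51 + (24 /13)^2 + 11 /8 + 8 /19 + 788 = 21685921 /25688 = 844.20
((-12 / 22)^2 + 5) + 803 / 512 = 425355 / 61952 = 6.87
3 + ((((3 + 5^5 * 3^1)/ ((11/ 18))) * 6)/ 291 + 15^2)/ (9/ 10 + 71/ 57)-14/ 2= 324059546/ 1304941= 248.33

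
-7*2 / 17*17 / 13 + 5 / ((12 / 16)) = 218 / 39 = 5.59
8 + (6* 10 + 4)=72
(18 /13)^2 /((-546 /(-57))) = 3078 /15379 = 0.20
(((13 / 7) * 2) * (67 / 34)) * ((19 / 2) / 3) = 16549 / 714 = 23.18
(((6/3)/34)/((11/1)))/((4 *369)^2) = 1/407393712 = 0.00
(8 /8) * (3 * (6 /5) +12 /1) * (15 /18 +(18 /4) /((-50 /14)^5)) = 628866368 /48828125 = 12.88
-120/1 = -120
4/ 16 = 1/ 4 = 0.25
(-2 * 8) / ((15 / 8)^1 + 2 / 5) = -640 / 91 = -7.03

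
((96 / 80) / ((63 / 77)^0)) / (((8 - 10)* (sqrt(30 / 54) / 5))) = -9* sqrt(5) / 5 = -4.02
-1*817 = -817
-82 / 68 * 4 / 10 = -41 / 85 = -0.48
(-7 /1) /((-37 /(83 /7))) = 83 /37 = 2.24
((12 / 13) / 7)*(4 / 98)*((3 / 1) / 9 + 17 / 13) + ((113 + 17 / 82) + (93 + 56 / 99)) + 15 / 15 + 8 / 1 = 101541762131 / 470576106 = 215.78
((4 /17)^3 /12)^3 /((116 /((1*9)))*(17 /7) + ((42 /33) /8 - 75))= -0.00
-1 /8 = -0.12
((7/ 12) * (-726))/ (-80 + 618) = -847/ 1076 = -0.79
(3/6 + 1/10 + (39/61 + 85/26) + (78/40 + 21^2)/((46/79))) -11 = 550253889/729560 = 754.23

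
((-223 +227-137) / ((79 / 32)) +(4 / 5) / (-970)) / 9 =-10320958 / 1724175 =-5.99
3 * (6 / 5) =18 / 5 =3.60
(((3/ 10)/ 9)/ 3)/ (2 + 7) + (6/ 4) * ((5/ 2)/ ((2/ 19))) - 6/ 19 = 2173711/ 61560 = 35.31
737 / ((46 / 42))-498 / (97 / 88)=493317 / 2231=221.12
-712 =-712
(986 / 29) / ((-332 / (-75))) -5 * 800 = -662725 / 166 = -3992.32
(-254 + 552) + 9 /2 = 605 /2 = 302.50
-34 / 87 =-0.39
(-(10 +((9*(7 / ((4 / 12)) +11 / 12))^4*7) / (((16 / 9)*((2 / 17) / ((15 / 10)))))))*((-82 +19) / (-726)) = -26147973321031233 / 3964928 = -6594816682.93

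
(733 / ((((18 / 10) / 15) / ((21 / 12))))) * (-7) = -897925 / 12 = -74827.08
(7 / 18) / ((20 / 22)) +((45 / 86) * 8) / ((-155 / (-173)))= 1223681 / 239940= 5.10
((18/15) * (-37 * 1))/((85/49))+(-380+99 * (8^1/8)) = -130303/425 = -306.60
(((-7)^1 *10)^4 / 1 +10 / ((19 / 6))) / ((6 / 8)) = 1824760240 / 57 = 32013337.54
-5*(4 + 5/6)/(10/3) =-29/4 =-7.25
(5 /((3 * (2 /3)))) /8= 5 /16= 0.31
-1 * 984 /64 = -123 /8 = -15.38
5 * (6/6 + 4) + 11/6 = 161/6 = 26.83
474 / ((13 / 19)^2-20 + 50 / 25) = -171114 / 6329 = -27.04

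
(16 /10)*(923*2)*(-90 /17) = -265824 /17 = -15636.71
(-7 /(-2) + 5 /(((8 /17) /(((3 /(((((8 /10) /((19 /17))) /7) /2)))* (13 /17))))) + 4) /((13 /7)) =922005 /3536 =260.75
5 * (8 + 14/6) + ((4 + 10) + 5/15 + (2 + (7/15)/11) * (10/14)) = 15583/231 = 67.46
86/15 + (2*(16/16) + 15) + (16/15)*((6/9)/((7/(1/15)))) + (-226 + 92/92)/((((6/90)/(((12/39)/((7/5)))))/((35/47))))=-1529037383/2886975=-529.63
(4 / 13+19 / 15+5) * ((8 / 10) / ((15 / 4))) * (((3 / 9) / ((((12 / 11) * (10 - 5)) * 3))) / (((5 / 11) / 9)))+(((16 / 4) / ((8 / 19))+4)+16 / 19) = 621375419 / 41681250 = 14.91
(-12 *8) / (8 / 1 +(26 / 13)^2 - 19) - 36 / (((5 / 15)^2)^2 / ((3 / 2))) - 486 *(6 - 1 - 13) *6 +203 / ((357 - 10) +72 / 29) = 1345705699 / 70945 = 18968.30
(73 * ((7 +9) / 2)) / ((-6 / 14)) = -4088 / 3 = -1362.67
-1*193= -193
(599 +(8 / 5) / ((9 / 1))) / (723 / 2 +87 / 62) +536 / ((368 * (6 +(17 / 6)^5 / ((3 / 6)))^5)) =1.65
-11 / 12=-0.92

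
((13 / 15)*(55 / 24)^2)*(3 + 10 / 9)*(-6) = -291005 / 2592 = -112.27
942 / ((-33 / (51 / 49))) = -16014 / 539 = -29.71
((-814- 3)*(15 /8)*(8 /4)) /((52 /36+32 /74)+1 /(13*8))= -106103790 /65333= -1624.05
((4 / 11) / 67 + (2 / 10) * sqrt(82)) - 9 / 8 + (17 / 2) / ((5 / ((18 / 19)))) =274993 / 560120 + sqrt(82) / 5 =2.30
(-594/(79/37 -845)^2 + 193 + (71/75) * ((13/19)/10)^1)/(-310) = -167230460732288/268519558614375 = -0.62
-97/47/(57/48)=-1552/893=-1.74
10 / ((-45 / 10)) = -20 / 9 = -2.22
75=75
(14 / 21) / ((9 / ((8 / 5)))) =16 / 135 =0.12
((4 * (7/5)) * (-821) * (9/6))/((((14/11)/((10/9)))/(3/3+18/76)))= -424457/57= -7446.61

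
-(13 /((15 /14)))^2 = -33124 /225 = -147.22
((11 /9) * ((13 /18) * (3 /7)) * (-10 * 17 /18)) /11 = -1105 /3402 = -0.32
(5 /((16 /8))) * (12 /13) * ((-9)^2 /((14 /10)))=12150 /91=133.52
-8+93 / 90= -209 / 30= -6.97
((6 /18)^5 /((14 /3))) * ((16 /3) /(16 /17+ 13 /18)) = 272 /96201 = 0.00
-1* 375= -375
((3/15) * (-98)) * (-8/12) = 196/15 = 13.07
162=162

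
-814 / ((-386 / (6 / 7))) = 2442 / 1351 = 1.81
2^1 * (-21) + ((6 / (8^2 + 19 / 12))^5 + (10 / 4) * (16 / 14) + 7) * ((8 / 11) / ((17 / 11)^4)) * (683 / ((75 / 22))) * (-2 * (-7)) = 2195519259493280014230674 / 630390059139139033675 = 3482.79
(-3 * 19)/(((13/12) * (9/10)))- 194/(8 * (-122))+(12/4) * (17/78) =-57.61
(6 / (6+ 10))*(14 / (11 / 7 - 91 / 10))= -735 / 1054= -0.70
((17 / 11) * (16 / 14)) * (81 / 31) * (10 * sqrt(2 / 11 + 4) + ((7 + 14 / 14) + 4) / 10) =66096 / 11935 + 110160 * sqrt(506) / 26257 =99.91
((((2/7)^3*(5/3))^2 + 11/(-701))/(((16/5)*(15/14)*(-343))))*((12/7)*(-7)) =-10525651/72740259018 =-0.00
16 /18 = 8 /9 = 0.89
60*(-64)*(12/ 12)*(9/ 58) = -17280/ 29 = -595.86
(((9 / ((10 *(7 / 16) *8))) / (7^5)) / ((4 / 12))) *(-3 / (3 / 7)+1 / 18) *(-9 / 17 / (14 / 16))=2700 / 14000231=0.00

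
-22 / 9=-2.44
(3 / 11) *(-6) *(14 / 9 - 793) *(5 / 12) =35615 / 66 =539.62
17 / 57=0.30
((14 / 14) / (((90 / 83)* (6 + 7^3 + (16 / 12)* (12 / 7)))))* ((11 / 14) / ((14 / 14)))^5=13367233 / 17003689920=0.00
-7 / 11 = -0.64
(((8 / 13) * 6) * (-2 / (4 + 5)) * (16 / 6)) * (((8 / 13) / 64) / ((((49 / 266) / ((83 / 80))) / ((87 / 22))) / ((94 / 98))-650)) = 34391216 / 1062450849135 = 0.00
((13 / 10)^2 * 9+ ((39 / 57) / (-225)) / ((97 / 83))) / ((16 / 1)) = 25224511 / 26539200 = 0.95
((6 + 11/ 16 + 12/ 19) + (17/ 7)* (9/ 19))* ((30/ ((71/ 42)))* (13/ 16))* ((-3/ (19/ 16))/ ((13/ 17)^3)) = -11953844865/ 17326556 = -689.91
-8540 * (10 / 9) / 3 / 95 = -17080 / 513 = -33.29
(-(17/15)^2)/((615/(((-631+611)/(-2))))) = -578/27675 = -0.02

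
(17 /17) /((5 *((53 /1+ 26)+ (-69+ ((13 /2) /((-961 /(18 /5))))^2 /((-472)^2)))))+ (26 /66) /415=14757110509408357 /704421848998590855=0.02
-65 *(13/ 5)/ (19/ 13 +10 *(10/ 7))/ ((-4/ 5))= 76895/ 5732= 13.42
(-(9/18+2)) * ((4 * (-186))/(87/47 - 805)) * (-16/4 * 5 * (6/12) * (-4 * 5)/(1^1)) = -4371000/9437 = -463.18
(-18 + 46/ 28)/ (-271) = 229/ 3794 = 0.06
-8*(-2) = 16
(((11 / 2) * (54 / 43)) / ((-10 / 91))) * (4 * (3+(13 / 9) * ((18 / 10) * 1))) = -1513512 / 1075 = -1407.92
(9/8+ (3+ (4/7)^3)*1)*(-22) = -130141/1372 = -94.85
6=6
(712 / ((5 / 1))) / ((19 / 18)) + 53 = 17851 / 95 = 187.91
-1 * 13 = -13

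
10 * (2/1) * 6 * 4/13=480/13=36.92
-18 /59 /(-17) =18 /1003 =0.02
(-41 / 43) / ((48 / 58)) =-1189 / 1032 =-1.15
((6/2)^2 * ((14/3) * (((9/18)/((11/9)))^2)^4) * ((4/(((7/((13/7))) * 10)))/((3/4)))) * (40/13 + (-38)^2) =202448728863/30010243340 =6.75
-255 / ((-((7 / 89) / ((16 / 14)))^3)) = 92040752640 / 117649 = 782333.49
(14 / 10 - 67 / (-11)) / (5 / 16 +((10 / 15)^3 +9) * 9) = 19776 / 221705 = 0.09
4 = 4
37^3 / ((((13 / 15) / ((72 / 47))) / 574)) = 31400807760 / 611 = 51392484.06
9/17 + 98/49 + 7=9.53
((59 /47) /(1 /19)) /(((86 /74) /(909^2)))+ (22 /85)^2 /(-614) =76017105681854693 /4482729575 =16957771.91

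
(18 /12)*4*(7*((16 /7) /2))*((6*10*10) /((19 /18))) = 518400 /19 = 27284.21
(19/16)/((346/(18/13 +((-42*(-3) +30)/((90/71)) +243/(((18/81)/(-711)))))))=-5760193501/2159040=-2667.94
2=2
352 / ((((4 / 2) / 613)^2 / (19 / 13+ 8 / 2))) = 2347804712 / 13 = 180600362.46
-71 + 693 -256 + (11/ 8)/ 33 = 8785/ 24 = 366.04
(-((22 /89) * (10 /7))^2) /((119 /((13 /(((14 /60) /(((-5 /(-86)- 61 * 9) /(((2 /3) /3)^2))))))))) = 530738851500 /817787803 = 648.99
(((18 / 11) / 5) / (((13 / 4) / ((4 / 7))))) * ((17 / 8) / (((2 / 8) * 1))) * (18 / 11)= 44064 / 55055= 0.80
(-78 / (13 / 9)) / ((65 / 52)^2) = -864 / 25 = -34.56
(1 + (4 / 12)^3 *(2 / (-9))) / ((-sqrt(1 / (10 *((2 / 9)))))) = -482 *sqrt(5) / 729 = -1.48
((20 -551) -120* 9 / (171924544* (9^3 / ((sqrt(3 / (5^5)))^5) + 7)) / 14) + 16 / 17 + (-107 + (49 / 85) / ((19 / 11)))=-28807214259092316625336740633908471 / 45242782609963417049821344052640 -889892578125* sqrt(15) / 196098748154640197739163720352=-636.73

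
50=50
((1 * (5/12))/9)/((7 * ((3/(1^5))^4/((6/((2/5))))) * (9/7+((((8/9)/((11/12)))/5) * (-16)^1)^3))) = -4159375/97102256868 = -0.00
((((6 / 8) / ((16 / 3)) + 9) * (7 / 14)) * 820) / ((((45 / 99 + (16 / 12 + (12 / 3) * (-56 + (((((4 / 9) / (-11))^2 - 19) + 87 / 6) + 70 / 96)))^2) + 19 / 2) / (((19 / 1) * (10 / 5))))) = 218879005348575 / 86886926719657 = 2.52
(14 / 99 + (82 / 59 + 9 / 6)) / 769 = 35411 / 8983458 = 0.00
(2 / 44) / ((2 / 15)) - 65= -64.66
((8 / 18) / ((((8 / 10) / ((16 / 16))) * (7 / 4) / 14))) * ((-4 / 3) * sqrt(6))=-160 * sqrt(6) / 27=-14.52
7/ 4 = 1.75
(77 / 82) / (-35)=-11 / 410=-0.03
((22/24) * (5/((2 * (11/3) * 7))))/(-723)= -5/40488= -0.00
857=857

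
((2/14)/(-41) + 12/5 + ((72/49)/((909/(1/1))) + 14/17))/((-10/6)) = -166694553/86236325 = -1.93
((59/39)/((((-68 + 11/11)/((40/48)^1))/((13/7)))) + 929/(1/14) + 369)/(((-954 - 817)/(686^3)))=-371949753540260/152559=-2438071523.41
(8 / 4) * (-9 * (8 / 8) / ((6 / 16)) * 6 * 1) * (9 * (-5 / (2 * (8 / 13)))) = 10530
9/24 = 3/8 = 0.38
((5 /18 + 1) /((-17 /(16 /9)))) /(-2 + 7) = -184 /6885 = -0.03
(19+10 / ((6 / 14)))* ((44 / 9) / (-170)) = -2794 / 2295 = -1.22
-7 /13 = -0.54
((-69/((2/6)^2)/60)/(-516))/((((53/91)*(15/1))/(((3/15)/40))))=2093/182320000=0.00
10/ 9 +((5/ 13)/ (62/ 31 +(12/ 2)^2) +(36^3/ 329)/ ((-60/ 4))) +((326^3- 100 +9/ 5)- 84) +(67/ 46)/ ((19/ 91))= 2913960767399411/ 84107205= 34645792.44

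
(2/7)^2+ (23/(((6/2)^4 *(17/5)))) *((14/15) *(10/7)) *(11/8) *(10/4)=376021/809676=0.46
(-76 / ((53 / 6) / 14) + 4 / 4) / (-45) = 6331 / 2385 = 2.65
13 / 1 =13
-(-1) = 1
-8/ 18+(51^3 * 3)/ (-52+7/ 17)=-60890317/ 7893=-7714.47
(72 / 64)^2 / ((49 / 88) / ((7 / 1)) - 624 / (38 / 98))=-16929 / 21524440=-0.00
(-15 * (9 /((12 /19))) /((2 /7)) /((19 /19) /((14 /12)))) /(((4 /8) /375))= -5236875 /8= -654609.38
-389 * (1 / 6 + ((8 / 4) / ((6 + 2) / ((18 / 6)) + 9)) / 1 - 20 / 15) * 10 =81301 / 21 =3871.48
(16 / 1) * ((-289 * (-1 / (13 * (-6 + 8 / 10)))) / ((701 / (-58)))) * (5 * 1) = 3352400 / 118469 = 28.30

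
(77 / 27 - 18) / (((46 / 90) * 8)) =-2045 / 552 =-3.70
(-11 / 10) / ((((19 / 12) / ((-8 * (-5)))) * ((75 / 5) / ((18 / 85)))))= -3168 / 8075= -0.39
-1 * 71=-71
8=8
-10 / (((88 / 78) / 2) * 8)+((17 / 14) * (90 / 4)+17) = 25937 / 616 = 42.11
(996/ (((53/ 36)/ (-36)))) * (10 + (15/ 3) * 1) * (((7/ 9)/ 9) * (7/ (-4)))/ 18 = 162680/ 53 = 3069.43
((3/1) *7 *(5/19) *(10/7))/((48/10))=125/76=1.64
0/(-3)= 0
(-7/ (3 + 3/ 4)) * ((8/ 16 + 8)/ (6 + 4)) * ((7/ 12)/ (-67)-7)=11.12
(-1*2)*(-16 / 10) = 16 / 5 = 3.20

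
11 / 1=11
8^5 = 32768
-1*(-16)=16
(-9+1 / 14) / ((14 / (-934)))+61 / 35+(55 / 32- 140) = 3599539 / 7840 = 459.12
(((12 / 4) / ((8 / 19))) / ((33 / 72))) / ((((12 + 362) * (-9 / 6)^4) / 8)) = 1216 / 18513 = 0.07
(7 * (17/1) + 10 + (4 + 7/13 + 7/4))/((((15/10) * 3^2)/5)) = 11725/234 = 50.11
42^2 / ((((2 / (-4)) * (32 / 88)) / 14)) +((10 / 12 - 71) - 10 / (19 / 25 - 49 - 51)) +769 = -223503475 / 1654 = -135129.07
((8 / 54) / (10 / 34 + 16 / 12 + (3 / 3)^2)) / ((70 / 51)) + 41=288724 / 7035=41.04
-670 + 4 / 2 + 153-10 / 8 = -2065 / 4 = -516.25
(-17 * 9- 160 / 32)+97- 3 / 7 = -61.43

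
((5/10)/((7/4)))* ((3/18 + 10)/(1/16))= 976/21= 46.48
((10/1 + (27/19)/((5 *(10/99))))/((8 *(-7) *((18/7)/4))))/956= -12173/32695200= -0.00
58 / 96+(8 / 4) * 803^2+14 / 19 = 1176132839 / 912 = 1289619.34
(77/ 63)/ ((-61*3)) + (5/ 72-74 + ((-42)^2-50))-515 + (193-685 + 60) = 9131795/ 13176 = 693.06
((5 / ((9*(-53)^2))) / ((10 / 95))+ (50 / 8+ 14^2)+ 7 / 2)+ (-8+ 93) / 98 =1023813967 / 4955076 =206.62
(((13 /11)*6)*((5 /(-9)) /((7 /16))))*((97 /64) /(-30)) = 1261 /2772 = 0.45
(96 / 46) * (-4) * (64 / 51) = -10.48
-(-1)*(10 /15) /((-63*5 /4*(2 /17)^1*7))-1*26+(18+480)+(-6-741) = -1819193 /6615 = -275.01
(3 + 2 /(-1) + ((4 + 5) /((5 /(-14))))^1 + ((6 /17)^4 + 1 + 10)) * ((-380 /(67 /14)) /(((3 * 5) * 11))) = 1952761328 /307774885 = 6.34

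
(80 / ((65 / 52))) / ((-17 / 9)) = -576 / 17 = -33.88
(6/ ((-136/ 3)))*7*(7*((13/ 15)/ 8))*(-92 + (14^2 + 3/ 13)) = -39837/ 544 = -73.23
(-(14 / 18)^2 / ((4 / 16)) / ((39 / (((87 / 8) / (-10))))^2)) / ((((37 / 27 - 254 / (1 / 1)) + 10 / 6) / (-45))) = -17661 / 52349440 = -0.00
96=96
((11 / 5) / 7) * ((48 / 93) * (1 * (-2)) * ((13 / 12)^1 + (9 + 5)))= -15928 / 3255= -4.89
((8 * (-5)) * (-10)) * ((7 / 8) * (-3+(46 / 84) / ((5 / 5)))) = -2575 / 3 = -858.33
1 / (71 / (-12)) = -12 / 71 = -0.17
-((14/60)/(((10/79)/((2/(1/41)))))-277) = 18877/150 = 125.85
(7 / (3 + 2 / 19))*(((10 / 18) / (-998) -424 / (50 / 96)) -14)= -1866.69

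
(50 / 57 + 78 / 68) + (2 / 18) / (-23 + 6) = 11731 / 5814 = 2.02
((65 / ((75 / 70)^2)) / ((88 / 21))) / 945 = 637 / 44550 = 0.01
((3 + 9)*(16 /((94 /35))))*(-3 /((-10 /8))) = 8064 /47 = 171.57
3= 3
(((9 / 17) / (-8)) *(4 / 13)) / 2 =-9 / 884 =-0.01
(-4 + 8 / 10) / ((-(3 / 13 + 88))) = 208 / 5735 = 0.04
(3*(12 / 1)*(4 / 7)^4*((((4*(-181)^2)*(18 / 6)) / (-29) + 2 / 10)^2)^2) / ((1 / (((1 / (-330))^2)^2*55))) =601164322.18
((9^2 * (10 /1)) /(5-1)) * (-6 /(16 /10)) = -6075 /8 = -759.38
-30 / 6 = -5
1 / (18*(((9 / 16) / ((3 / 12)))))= 2 / 81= 0.02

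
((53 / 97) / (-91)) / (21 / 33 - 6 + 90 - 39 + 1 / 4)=-2332 / 17821713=-0.00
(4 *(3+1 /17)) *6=1248 /17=73.41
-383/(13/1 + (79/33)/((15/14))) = -189585/7541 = -25.14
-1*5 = -5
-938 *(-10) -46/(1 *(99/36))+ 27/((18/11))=206355/22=9379.77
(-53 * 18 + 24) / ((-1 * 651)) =10 / 7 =1.43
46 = 46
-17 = -17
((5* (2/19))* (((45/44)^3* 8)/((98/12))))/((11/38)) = 1366875/717409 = 1.91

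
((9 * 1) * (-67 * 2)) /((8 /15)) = -9045 /4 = -2261.25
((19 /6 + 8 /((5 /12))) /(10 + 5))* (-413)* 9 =-5542.46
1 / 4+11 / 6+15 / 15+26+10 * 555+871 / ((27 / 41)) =745385 / 108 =6901.71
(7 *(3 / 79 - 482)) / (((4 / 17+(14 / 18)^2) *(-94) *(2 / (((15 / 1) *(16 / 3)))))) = 7340098500 / 4295941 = 1708.61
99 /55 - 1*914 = -4561 /5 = -912.20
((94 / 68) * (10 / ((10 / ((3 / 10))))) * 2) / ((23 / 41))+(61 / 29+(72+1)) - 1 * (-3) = 9023799 / 113390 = 79.58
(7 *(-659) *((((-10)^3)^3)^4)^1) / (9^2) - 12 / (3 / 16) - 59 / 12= -18452000000000000000000000000000000022329 / 324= -56950617283950617283950620000000000000.00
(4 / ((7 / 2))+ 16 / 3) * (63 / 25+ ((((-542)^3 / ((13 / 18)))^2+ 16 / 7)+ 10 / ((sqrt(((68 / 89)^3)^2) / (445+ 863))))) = 56495717586223228335333541 / 179490675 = 314755725255494349.97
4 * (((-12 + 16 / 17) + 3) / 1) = -548 / 17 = -32.24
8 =8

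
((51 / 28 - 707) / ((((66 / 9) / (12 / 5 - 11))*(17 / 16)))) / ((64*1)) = 46311 / 3808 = 12.16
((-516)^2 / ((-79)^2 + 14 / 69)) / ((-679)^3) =-18371664 / 134811429887477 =-0.00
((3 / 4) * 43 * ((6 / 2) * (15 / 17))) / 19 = 5805 / 1292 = 4.49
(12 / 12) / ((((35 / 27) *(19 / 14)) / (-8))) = -432 / 95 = -4.55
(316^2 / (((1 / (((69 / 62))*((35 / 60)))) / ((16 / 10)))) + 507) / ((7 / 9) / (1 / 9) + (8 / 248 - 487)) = -16155401 / 74395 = -217.16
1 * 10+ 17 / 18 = 197 / 18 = 10.94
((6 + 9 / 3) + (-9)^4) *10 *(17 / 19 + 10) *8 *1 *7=40083915.79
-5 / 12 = -0.42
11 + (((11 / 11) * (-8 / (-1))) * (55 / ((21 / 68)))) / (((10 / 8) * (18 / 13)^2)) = 1030007 / 1701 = 605.53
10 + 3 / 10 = 103 / 10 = 10.30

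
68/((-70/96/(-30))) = 19584/7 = 2797.71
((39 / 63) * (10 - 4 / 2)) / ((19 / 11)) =1144 / 399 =2.87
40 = 40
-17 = -17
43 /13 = 3.31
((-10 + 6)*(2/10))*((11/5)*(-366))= 644.16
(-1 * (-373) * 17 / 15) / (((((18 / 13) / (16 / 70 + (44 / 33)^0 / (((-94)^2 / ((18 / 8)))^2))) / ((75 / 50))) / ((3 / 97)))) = 823801565149459 / 254461701043200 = 3.24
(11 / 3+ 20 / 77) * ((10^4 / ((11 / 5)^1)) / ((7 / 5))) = 226750000 / 17787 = 12748.07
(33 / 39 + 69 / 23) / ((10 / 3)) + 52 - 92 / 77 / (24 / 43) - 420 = -2216135 / 6006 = -368.99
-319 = -319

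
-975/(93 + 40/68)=-16575/1591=-10.42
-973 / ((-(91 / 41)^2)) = 197.51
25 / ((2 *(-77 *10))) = -5 / 308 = -0.02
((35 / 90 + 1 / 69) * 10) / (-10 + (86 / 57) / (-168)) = -444220 / 1102229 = -0.40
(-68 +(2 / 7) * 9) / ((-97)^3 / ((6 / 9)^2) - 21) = 1832 / 57498987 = 0.00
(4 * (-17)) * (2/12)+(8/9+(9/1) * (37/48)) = -505/144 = -3.51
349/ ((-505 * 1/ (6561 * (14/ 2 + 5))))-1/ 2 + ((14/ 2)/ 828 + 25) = -22741095539/ 418140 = -54386.32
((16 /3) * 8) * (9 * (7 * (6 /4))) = 4032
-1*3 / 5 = -3 / 5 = -0.60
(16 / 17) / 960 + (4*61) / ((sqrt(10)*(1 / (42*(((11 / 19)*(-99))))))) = 1 / 1020-5580036*sqrt(10) / 95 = -185743.40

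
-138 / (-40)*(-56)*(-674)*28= 18230352 / 5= 3646070.40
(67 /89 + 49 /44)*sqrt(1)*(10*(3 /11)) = 5.09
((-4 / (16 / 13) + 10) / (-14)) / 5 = -27 / 280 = -0.10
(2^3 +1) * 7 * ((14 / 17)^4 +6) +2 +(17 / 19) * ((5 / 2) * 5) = 1333507569 / 3173798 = 420.16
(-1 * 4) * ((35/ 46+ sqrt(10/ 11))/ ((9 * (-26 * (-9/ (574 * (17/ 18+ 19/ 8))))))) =-68593 * sqrt(110)/ 208494 - 2400755/ 871884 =-6.20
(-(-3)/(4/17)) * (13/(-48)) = -221/64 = -3.45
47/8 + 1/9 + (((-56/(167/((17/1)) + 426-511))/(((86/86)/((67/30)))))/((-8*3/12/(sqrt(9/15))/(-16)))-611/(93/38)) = -543871/2232 + 127568*sqrt(15)/47925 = -233.36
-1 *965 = -965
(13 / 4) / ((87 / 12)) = 0.45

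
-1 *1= -1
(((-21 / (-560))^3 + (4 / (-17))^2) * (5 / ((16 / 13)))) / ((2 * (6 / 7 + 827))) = 12232493 / 89964544000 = 0.00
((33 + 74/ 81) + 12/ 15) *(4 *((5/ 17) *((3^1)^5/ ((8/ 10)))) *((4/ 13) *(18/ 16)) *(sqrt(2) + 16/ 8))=111645 *sqrt(2)/ 26 + 111645/ 13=14660.76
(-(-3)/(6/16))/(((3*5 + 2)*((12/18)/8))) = 96/17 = 5.65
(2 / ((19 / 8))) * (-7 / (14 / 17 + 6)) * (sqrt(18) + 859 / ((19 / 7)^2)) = -20035316 / 198911-1428 * sqrt(2) / 551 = -104.39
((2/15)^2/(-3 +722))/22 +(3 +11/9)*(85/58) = 319325933/51606225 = 6.19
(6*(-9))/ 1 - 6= -60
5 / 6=0.83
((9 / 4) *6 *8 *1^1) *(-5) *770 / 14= -29700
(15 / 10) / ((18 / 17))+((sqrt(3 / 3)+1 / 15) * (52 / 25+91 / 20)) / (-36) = 5491 / 4500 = 1.22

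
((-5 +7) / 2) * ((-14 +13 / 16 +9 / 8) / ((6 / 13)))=-2509 / 96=-26.14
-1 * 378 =-378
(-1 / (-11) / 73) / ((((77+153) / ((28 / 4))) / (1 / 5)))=7 / 923450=0.00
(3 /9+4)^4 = 28561 /81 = 352.60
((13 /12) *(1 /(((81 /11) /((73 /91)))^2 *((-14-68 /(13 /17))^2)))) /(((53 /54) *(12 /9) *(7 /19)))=159267823 /63267179994144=0.00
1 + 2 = 3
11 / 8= 1.38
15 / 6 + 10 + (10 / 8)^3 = 925 / 64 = 14.45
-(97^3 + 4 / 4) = -912674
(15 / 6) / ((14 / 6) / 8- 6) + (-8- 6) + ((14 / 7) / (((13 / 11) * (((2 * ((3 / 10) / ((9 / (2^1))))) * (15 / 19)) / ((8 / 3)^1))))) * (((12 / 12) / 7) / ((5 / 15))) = 49066 / 12467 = 3.94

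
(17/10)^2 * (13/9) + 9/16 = 17053/3600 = 4.74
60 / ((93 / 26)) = 520 / 31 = 16.77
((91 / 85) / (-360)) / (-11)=91 / 336600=0.00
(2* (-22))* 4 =-176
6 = 6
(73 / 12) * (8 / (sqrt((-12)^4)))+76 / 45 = 2189 / 1080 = 2.03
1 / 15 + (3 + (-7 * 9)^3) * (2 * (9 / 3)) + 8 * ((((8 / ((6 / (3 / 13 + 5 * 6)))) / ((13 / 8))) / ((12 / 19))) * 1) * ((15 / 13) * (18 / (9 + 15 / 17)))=-345936058661 / 230685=-1499603.61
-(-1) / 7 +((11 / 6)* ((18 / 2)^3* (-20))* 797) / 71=-149126599 / 497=-300053.52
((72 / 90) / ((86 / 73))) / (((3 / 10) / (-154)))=-44968 / 129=-348.59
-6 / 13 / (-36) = 1 / 78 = 0.01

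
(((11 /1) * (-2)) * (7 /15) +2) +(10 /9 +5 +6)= 173 /45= 3.84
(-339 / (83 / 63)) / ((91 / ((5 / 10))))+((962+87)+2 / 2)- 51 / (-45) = 33979421 / 32370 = 1049.72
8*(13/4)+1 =27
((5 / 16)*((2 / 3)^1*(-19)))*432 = -1710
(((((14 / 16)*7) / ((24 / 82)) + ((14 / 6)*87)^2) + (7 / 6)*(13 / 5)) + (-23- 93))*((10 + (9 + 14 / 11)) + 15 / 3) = 2743323599 / 2640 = 1039137.73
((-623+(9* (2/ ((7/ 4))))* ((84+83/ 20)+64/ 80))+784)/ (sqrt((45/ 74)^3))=2786618* sqrt(370)/ 23625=2268.85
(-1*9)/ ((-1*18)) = 1/ 2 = 0.50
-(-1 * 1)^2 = -1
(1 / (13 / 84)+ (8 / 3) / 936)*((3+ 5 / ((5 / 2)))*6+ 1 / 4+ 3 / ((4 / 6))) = 315391 / 1404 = 224.64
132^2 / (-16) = -1089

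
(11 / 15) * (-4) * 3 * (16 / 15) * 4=-2816 / 75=-37.55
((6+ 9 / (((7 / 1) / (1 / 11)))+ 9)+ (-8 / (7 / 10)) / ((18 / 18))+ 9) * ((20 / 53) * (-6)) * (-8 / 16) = 58620 / 4081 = 14.36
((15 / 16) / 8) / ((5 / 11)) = 0.26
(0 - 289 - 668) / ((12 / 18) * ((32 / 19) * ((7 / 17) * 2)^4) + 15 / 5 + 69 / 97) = -441930741813 / 1952337448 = -226.36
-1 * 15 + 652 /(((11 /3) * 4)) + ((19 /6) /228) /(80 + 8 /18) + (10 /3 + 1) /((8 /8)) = 6458113 /191136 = 33.79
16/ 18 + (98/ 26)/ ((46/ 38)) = 10771/ 2691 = 4.00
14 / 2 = 7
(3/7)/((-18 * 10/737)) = -737/420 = -1.75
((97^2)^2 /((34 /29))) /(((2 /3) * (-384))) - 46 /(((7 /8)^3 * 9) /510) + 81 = -2675926227985 /8956416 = -298771.99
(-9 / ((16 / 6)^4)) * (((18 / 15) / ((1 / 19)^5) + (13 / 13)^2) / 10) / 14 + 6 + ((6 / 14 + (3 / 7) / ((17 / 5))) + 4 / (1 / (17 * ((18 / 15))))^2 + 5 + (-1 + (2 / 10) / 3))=-2102.10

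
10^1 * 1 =10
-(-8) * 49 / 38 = 10.32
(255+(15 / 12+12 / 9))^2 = 9554281 / 144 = 66349.17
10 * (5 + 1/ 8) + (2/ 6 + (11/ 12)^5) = 12996635/ 248832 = 52.23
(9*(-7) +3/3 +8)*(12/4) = -162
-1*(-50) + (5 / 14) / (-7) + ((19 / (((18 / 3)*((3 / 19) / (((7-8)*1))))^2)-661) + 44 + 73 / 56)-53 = -18974287 / 31752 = -597.58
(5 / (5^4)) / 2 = 1 / 250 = 0.00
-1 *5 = -5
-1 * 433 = -433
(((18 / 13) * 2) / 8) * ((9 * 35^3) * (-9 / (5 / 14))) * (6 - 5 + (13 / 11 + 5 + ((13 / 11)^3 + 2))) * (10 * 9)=-3281601336.44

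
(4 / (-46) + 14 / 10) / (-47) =-151 / 5405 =-0.03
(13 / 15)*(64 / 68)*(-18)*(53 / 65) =-5088 / 425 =-11.97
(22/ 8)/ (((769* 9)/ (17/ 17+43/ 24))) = 737/ 664416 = 0.00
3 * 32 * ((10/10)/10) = 48/5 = 9.60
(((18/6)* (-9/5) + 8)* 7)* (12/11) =19.85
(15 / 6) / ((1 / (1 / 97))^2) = 5 / 18818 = 0.00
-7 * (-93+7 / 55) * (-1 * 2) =-71512 / 55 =-1300.22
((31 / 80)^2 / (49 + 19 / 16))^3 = 0.00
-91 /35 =-13 /5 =-2.60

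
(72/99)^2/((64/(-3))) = -3/121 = -0.02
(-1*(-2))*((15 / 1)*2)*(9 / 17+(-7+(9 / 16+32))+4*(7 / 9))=357445 / 204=1752.18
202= 202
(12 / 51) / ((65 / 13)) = 4 / 85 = 0.05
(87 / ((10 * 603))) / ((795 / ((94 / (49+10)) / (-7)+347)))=461477 / 73328150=0.01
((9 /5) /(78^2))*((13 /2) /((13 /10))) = 1 /676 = 0.00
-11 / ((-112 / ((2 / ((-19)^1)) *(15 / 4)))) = -165 / 4256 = -0.04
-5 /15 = -1 /3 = -0.33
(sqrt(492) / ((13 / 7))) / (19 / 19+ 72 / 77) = 1078 * sqrt(123) / 1937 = 6.17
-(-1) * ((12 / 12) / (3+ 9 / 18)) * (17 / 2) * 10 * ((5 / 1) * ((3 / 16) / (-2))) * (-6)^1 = 3825 / 56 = 68.30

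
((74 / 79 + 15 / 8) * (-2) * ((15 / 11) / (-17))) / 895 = 5331 / 10577468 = 0.00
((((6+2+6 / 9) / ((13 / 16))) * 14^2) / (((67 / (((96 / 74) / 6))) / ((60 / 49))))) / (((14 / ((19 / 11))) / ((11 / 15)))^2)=369664 / 5466195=0.07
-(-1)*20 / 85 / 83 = 4 / 1411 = 0.00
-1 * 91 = -91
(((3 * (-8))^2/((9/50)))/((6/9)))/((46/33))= 79200/23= 3443.48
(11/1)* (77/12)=847/12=70.58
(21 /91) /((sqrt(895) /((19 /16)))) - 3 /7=-3 /7 + 57 *sqrt(895) /186160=-0.42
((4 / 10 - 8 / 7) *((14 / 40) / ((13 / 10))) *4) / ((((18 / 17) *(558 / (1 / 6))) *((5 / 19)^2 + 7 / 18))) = -0.00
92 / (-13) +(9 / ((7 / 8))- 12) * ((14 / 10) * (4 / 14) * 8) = -5716 / 455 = -12.56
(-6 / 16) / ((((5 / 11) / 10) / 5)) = -165 / 4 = -41.25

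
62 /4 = 31 /2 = 15.50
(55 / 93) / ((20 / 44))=121 / 93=1.30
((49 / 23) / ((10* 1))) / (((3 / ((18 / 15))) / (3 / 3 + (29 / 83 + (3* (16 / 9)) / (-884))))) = 3622276 / 31641675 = 0.11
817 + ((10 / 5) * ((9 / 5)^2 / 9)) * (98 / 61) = 1247689 / 1525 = 818.16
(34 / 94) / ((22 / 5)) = 85 / 1034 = 0.08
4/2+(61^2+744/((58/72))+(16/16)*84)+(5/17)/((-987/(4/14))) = 16113024421/3406137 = 4730.59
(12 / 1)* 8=96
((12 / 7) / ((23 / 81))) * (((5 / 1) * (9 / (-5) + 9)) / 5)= 34992 / 805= 43.47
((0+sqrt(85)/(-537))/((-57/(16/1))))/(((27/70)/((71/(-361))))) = -79520* sqrt(85)/298345923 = -0.00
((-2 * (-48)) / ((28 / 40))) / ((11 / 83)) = 79680 / 77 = 1034.81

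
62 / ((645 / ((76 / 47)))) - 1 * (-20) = 611012 / 30315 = 20.16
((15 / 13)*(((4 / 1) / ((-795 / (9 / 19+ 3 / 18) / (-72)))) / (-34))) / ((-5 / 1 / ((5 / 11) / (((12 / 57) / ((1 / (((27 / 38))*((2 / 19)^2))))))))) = 500707 / 1159587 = 0.43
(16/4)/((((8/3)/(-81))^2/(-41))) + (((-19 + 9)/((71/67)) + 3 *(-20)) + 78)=-171881911/1136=-151304.50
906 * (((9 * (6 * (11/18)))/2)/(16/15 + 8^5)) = 0.46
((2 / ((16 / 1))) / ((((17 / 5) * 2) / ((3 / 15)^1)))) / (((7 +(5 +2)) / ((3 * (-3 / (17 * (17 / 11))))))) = -0.00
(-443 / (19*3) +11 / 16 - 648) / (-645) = 597437 / 588240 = 1.02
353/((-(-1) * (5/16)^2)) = 90368/25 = 3614.72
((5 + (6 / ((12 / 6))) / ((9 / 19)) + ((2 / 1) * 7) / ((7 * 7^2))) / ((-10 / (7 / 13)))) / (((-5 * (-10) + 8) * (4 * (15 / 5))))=-209 / 237510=-0.00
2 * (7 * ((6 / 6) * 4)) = 56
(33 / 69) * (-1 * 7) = -77 / 23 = -3.35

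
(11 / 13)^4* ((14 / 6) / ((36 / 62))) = 3177097 / 1542294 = 2.06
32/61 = 0.52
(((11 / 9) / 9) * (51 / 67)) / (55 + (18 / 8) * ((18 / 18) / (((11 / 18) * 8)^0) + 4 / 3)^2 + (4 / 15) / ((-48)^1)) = 55 / 35778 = 0.00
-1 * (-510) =510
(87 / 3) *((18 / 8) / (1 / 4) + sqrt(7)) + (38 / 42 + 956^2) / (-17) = -19099498 / 357 + 29 *sqrt(7) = -53423.27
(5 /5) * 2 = 2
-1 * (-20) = 20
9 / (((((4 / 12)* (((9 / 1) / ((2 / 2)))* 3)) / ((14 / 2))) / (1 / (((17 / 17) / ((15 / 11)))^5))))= 5315625 / 161051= 33.01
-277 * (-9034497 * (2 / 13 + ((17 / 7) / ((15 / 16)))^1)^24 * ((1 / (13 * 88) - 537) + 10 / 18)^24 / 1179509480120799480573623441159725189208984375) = 10628138968960112043098055161367838918018349044073404417830875673823299427690512614412823504939349844676128336810076252390812500326446232008014560428179269279185320573025019531586025752270786876357647844601935710633196572245282876078126529067429 / 466396121040453862189606407105703847999186430942790664018268717665475595736793164354637940371379076871141512700367675323765445526097643480718135833740234375000000000000000000000000000000000000000000000000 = 22787794515208366718330290000000000000000.00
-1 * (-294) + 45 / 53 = 15627 / 53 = 294.85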